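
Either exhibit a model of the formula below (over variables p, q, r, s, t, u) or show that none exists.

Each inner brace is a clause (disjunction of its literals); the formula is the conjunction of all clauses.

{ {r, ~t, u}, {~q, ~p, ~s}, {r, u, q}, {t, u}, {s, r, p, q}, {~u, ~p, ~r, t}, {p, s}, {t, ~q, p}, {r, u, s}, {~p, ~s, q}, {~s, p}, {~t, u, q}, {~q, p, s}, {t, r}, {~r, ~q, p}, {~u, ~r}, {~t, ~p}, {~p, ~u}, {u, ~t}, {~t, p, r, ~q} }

UNSATISFIABLE

Suppose t = 1.
(~p) alone gives p = 0.
(s) alone gives s = 1.
But (~s) is also a unit clause — contradiction.
Undo t and try t = 0.
(u) alone gives u = 1.
(r) alone gives r = 1.
But (~r) is also a unit clause — contradiction.
Neither t = 1 nor t = 0 works.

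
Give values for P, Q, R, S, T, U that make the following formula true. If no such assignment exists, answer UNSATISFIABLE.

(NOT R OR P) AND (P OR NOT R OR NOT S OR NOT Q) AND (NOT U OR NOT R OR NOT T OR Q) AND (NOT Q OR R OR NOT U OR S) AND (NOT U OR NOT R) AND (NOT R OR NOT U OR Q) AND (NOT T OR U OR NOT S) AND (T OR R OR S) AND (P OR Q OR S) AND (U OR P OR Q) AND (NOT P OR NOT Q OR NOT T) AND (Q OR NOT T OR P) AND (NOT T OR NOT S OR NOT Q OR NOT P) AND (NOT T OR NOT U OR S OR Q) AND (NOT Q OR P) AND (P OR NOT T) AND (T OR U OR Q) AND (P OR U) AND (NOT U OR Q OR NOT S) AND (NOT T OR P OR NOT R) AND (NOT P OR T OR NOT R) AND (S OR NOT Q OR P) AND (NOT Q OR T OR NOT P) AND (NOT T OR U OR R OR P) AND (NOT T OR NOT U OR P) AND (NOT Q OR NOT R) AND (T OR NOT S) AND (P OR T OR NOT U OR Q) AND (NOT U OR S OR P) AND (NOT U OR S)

P ↦ true,  Q ↦ false,  R ↦ true,  S ↦ false,  T ↦ true,  U ↦ false

Try R = true.
(P) alone gives P = true.
(NOT U) alone gives U = false.
(T) alone gives T = true.
(NOT S) alone gives S = false.
(NOT Q) alone gives Q = false.
This assignment satisfies each clause.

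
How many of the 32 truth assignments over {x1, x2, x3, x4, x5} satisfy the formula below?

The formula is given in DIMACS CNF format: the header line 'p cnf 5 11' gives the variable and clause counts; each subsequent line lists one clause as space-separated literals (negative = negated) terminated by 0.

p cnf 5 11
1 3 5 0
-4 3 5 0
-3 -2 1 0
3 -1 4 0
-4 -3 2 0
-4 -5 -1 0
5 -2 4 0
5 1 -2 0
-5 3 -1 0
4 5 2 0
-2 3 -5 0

There are 2^5 = 32 truth assignments over (x1, x2, x3, x4, x5).
Split on x3. With x3 = True, the clauses containing x3 are satisfied and ¬x3 drops from the rest; 4 of the 2^4 = 16 assignments to the other variables satisfy what remains.
With x3 = False, by the same count on the reduced clause set, 2 assignments work.
Total: 4 + 2 = 6.

6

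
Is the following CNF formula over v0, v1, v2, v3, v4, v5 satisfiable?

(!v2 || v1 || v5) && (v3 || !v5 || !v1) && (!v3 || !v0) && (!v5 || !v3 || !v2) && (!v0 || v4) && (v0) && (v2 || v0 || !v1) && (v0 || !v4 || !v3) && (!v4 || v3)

No, unsatisfiable

(v0) alone gives v0 = true.
(!v3) alone gives v3 = false.
(v4) alone gives v4 = true.
Now (!v4) is unsatisfied and unit — conflict.
No assignment satisfies every clause.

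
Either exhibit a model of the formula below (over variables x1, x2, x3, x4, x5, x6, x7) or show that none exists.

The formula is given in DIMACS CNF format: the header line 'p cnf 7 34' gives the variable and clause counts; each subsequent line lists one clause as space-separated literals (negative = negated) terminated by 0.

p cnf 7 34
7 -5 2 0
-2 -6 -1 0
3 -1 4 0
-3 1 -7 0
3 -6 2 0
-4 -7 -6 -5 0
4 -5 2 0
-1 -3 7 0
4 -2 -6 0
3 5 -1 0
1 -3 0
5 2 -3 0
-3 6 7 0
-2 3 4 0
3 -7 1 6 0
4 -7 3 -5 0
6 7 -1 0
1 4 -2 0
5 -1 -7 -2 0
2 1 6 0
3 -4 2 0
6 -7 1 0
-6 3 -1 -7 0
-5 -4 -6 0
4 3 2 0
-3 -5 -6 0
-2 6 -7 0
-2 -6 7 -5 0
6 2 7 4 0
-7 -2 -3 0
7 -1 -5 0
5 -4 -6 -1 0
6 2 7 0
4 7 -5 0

x1: False, x2: True, x3: False, x4: True, x5: False, x6: True, x7: True

Try x1 = False.
Unit clause (¬x3) forces x3 = False.
Try x6 = True.
Unit clause (x2) forces x2 = True.
Unit clause (x4) forces x4 = True.
Unit clause (¬x5) forces x5 = False.
No clause remains; x7 is free.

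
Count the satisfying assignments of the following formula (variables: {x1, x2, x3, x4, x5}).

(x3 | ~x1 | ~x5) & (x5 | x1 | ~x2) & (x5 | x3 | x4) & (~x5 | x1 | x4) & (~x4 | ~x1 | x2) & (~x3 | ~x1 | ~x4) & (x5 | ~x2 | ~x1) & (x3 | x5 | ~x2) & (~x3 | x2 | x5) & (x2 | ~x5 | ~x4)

5

There are 2^5 = 32 truth assignments over (x1, x2, x3, x4, x5).
Split on x5. With x5 = 1, the clauses containing x5 are satisfied and ~x5 drops from the rest; 4 of the 2^4 = 16 assignments to the other variables satisfy what remains.
With x5 = 0, by the same count on the reduced clause set, 1 assignment works.
Total: 4 + 1 = 5.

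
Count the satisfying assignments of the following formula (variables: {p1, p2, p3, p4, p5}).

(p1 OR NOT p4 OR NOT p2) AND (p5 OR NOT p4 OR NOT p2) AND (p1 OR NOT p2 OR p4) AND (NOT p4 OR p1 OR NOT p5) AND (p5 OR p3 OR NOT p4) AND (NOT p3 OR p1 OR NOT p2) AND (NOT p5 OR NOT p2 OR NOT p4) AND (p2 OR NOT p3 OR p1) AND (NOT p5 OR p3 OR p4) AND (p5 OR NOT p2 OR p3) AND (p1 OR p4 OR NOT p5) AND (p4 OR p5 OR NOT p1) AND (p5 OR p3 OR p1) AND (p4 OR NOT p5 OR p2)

4

There are 2^5 = 32 truth assignments over (p1, p2, p3, p4, p5).
Split on p4. With p4 = true, the clauses containing p4 are satisfied and NOT p4 drops from the rest; 3 of the 2^4 = 16 assignments to the other variables satisfy what remains.
With p4 = false, by the same count on the reduced clause set, 1 assignment works.
Total: 3 + 1 = 4.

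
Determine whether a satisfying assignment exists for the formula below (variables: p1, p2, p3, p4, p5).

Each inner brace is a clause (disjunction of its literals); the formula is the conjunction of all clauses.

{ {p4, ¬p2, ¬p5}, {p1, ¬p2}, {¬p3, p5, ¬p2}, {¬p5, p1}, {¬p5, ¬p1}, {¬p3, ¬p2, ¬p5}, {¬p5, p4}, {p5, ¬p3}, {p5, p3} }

Try p1 = True.
Unit clause (¬p5) forces p5 = False.
Unit clause (¬p3) forces p3 = False.
That conflicts with the unit clause (p3).
Undo p1 and try p1 = False.
Unit clause (¬p2) forces p2 = False.
Unit clause (¬p5) forces p5 = False.
Unit clause (¬p3) forces p3 = False.
That conflicts with the unit clause (p3).
Neither p1 = True nor p1 = False works.
No assignment satisfies every clause.

No, unsatisfiable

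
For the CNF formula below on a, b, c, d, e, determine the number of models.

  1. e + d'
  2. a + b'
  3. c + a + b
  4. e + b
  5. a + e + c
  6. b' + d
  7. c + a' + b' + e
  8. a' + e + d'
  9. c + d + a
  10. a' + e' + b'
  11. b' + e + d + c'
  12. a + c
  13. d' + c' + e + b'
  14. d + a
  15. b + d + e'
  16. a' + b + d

There are 2^5 = 32 truth assignments over (a, b, c, d, e).
Split on e. With e = 1, the clauses containing e are satisfied and e' drops from the rest; 3 of the 2^4 = 16 assignments to the other variables satisfy what remains.
With e = 0, by the same count on the reduced clause set, 0 assignments work.
(One model: a=F, b=F, c=T, d=T, e=T.)
Total: 3 + 0 = 3.

3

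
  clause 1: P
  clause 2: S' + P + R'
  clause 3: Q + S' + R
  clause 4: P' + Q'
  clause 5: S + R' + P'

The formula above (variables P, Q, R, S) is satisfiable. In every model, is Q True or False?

False

Suppose Q = 1.
(P) alone gives P = 1.
Now (P') is unsatisfied and unit — conflict.
So every satisfying assignment has Q = False.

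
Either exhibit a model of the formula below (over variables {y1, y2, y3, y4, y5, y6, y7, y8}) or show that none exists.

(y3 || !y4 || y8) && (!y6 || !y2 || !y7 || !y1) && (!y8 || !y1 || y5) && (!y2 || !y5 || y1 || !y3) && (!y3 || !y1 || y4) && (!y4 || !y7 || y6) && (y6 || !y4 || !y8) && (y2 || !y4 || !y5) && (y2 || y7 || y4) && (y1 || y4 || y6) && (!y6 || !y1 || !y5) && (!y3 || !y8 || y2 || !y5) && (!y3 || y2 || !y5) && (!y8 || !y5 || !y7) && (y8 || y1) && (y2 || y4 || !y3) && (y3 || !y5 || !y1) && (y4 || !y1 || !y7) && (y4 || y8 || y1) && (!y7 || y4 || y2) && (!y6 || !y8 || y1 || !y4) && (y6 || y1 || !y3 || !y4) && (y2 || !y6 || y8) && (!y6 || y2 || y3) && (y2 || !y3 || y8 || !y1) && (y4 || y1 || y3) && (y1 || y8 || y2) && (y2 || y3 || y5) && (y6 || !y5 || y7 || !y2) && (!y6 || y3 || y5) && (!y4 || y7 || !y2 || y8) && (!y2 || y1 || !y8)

y1=true; y2=true; y3=false; y4=false; y5=false; y6=false; y7=false; y8=false

Case y8 = false:
From the singleton clause (y1), y1 = true.
Case y3 = false:
From the singleton clause (!y4), y4 = false.
From the singleton clause (!y5), y5 = false.
From the singleton clause (!y7), y7 = false.
From the singleton clause (y2), y2 = true.
From the singleton clause (!y6), y6 = false.
This assignment satisfies each clause.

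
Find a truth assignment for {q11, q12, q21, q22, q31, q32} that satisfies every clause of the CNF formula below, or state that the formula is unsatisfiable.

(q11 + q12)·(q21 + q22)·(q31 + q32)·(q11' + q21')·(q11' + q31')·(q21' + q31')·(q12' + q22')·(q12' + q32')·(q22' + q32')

UNSATISFIABLE

Try q11 = 1.
Unit clause (q21') forces q21 = 0.
Unit clause (q22) forces q22 = 1.
Unit clause (q31') forces q31 = 0.
Unit clause (q32) forces q32 = 1.
That conflicts with the unit clause (q32').
Undo q11 and try q11 = 0.
Unit clause (q12) forces q12 = 1.
Unit clause (q22') forces q22 = 0.
Unit clause (q21) forces q21 = 1.
Unit clause (q31') forces q31 = 0.
Unit clause (q32) forces q32 = 1.
That conflicts with the unit clause (q32').
Neither q11 = 1 nor q11 = 0 works.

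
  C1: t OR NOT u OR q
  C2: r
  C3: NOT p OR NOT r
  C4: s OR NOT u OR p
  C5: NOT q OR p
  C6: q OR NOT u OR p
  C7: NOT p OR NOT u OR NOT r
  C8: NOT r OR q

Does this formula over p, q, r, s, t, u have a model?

Unsatisfiable

(r) alone gives r = true.
(NOT p) alone gives p = false.
(NOT q) alone gives q = false.
That conflicts with the unit clause (q).
No assignment satisfies every clause.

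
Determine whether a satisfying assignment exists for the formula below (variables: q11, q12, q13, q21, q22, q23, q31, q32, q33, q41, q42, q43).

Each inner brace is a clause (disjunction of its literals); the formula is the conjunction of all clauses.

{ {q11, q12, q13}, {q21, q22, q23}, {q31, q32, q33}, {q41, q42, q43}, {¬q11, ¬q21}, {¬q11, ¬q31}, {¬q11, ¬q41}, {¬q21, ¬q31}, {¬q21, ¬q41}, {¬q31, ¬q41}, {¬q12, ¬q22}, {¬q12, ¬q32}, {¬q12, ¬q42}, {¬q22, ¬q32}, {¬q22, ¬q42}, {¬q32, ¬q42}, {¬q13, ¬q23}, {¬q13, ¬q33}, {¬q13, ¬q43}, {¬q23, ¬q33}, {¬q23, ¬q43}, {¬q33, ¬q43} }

Branch on q11: set q11 = False.
Branch on q12: set q12 = True.
From the singleton clause (¬q22), q22 = False.
From the singleton clause (¬q32), q32 = False.
From the singleton clause (¬q42), q42 = False.
Branch on q21: set q21 = True.
From the singleton clause (¬q31), q31 = False.
From the singleton clause (q33), q33 = True.
From the singleton clause (¬q41), q41 = False.
From the singleton clause (q43), q43 = True.
Now (¬q43) is unsatisfied and unit — conflict.
That branch fails; take q21 = False instead.
From the singleton clause (q23), q23 = True.
From the singleton clause (¬q13), q13 = False.
From the singleton clause (¬q33), q33 = False.
From the singleton clause (q31), q31 = True.
From the singleton clause (¬q41), q41 = False.
From the singleton clause (q43), q43 = True.
Now (¬q43) is unsatisfied and unit — conflict.
Neither q21 = True nor q21 = False works.
That branch fails; take q12 = False instead.
From the singleton clause (q13), q13 = True.
From the singleton clause (¬q23), q23 = False.
From the singleton clause (¬q33), q33 = False.
From the singleton clause (¬q43), q43 = False.
Branch on q21: set q21 = True.
From the singleton clause (¬q31), q31 = False.
From the singleton clause (q32), q32 = True.
From the singleton clause (¬q41), q41 = False.
From the singleton clause (q42), q42 = True.
Now (¬q42) is unsatisfied and unit — conflict.
That branch fails; take q21 = False instead.
From the singleton clause (q22), q22 = True.
From the singleton clause (¬q32), q32 = False.
From the singleton clause (q31), q31 = True.
From the singleton clause (¬q41), q41 = False.
From the singleton clause (q42), q42 = True.
Now (¬q42) is unsatisfied and unit — conflict.
Neither q21 = True nor q21 = False works.
Neither q12 = True nor q12 = False works.
That branch fails; take q11 = True instead.
From the singleton clause (¬q21), q21 = False.
From the singleton clause (¬q31), q31 = False.
From the singleton clause (¬q41), q41 = False.
Branch on q22: set q22 = True.
From the singleton clause (¬q12), q12 = False.
From the singleton clause (¬q32), q32 = False.
From the singleton clause (q33), q33 = True.
From the singleton clause (¬q42), q42 = False.
From the singleton clause (q43), q43 = True.
Now (¬q43) is unsatisfied and unit — conflict.
That branch fails; take q22 = False instead.
From the singleton clause (q23), q23 = True.
From the singleton clause (¬q13), q13 = False.
From the singleton clause (¬q33), q33 = False.
From the singleton clause (q32), q32 = True.
From the singleton clause (¬q12), q12 = False.
From the singleton clause (¬q42), q42 = False.
From the singleton clause (q43), q43 = True.
Now (¬q43) is unsatisfied and unit — conflict.
Neither q22 = True nor q22 = False works.
Neither q11 = True nor q11 = False works.
No assignment satisfies every clause.

No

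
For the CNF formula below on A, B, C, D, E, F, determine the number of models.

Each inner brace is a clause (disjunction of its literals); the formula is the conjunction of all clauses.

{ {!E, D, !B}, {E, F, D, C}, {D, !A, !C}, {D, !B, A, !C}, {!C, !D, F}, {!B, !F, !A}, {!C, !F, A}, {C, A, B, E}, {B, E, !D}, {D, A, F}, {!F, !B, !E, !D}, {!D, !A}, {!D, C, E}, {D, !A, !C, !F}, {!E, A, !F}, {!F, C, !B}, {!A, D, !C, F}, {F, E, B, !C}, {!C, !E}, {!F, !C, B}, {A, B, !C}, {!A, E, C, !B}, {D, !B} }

There are 2^6 = 64 truth assignments over (A, B, C, D, E, F).
Split on B. With B = true, the clauses containing B are satisfied and !B drops from the rest; 1 of the 2^5 = 32 assignments to the other variables satisfy what remains.
With B = false, by the same count on the reduced clause set, 4 assignments work.
Total: 1 + 4 = 5.

5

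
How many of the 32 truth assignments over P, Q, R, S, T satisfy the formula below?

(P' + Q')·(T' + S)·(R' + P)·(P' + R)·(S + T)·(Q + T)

There are 2^5 = 32 truth assignments over (P, Q, R, S, T).
Split on Q. With Q = 1, the clauses containing Q are satisfied and Q' drops from the rest; 2 of the 2^4 = 16 assignments to the other variables satisfy what remains.
With Q = 0, by the same count on the reduced clause set, 2 assignments work.
(One model: P=F, Q=F, R=F, S=T, T=T.)
Total: 2 + 2 = 4.

4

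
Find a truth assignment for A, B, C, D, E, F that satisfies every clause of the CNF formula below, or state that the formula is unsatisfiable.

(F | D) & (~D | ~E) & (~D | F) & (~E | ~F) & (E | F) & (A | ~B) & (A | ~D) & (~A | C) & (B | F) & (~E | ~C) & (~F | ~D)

Try F = 1.
The clause (~E) is unit, so E = 0.
The clause (~D) is unit, so D = 0.
Try A = 1.
The clause (C) is unit, so C = 1.
No clause remains; B is free.

A: 1, B: 1, C: 1, D: 0, E: 0, F: 1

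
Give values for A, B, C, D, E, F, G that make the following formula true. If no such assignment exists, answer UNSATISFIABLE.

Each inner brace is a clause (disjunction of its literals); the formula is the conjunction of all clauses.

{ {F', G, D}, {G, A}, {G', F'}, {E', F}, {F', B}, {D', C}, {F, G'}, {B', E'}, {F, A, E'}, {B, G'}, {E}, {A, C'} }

UNSATISFIABLE

The clause (E) is unit, so E = 1.
The clause (F) is unit, so F = 1.
The clause (G') is unit, so G = 0.
The clause (D) is unit, so D = 1.
The clause (A) is unit, so A = 1.
The clause (B) is unit, so B = 1.
Now (B') is unsatisfied and unit — conflict.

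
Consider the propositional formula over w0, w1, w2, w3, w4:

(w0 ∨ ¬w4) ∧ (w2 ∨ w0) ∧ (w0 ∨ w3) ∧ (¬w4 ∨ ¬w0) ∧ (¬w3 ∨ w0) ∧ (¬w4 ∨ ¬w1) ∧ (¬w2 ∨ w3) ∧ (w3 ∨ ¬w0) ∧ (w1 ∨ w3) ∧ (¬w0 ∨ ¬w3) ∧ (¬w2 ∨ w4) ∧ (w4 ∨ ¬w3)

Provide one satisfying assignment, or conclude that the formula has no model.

UNSATISFIABLE

Case w0 = True:
From the singleton clause (¬w4), w4 = False.
From the singleton clause (w3), w3 = True.
That conflicts with the unit clause (¬w3).
Undo w0 and try w0 = False.
From the singleton clause (¬w4), w4 = False.
From the singleton clause (w2), w2 = True.
That conflicts with the unit clause (¬w2).
Both values of w0 lead to a conflict.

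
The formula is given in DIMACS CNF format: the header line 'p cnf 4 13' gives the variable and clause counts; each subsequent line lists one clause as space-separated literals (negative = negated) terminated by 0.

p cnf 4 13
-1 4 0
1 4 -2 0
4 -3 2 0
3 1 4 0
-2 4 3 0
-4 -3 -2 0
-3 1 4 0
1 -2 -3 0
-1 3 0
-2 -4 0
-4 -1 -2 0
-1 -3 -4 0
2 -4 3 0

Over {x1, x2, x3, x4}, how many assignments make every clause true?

1

There are 2^4 = 16 truth assignments over (x1, x2, x3, x4).
Check each against the 13 clauses (columns in the order x1, x2, x3, x4):
  F F F F  ✗ fails (x3 ∨ x1 ∨ x4)
  F F F T  ✗ fails (x2 ∨ ¬x4 ∨ x3)
  F F T F  ✗ fails (x4 ∨ ¬x3 ∨ x2)
  F F T T  ✓ satisfies all
  F T F F  ✗ fails (x1 ∨ x4 ∨ ¬x2)
  F T F T  ✗ fails (¬x2 ∨ ¬x4)
  F T T F  ✗ fails (x1 ∨ x4 ∨ ¬x2)
  F T T T  ✗ fails (¬x4 ∨ ¬x3 ∨ ¬x2)
  T F F F  ✗ fails (¬x1 ∨ x4)
  T F F T  ✗ fails (¬x1 ∨ x3)
  T F T F  ✗ fails (¬x1 ∨ x4)
  T F T T  ✗ fails (¬x1 ∨ ¬x3 ∨ ¬x4)
  T T F F  ✗ fails (¬x1 ∨ x4)
  T T F T  ✗ fails (¬x1 ∨ x3)
  T T T F  ✗ fails (¬x1 ∨ x4)
  T T T T  ✗ fails (¬x4 ∨ ¬x3 ∨ ¬x2)
1 of the 16 rows is a model.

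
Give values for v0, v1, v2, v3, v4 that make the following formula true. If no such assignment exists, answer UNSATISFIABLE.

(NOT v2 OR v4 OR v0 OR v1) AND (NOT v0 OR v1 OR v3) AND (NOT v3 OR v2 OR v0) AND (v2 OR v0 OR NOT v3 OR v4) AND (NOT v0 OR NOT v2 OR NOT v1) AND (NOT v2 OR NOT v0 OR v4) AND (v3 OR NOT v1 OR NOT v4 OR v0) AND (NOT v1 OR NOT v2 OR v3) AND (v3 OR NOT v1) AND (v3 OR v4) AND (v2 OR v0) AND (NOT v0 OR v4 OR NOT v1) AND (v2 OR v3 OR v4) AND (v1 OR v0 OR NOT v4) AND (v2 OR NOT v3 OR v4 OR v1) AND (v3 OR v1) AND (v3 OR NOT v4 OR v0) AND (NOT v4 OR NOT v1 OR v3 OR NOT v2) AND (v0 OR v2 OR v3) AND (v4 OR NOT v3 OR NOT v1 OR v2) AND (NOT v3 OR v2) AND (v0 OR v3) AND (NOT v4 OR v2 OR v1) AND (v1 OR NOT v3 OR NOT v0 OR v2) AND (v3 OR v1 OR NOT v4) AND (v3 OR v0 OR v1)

v0=false; v1=true; v2=true; v3=true; v4=true

Case v3 = true:
(v2) alone gives v2 = true.
Case v0 = false:
Case v4 = true:
(v1) alone gives v1 = true.
This assignment satisfies each clause.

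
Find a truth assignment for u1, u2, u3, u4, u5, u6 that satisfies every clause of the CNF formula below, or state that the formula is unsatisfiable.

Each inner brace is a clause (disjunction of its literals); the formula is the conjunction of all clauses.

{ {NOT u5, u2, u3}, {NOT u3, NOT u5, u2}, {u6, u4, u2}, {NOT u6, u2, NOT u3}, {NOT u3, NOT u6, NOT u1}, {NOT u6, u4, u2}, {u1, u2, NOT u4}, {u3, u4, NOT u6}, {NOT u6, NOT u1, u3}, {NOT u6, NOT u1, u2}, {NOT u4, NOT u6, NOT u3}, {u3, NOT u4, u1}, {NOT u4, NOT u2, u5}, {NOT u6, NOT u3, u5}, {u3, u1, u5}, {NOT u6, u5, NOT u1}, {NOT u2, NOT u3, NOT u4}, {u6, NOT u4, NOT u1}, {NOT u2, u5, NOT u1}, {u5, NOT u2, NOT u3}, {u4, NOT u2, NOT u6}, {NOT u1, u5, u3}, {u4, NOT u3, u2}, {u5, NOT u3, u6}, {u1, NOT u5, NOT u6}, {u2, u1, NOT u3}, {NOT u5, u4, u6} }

UNSATISFIABLE

Try u5 = false.
Try u4 = false.
Try u6 = true.
From the singleton clause (u2), u2 = true.
Now (NOT u2) is unsatisfied and unit — conflict.
Undo u6 and try u6 = false.
From the singleton clause (u2), u2 = true.
From the singleton clause (NOT u1), u1 = false.
From the singleton clause (u3), u3 = true.
Now (NOT u3) is unsatisfied and unit — conflict.
Neither u6 = true nor u6 = false works.
Undo u4 and try u4 = true.
From the singleton clause (NOT u2), u2 = false.
From the singleton clause (u1), u1 = true.
From the singleton clause (NOT u6), u6 = false.
Now (u6) is unsatisfied and unit — conflict.
Neither u4 = true nor u4 = false works.
Undo u5 and try u5 = true.
Try u2 = true.
Try u3 = false.
Try u4 = true.
From the singleton clause (u1), u1 = true.
From the singleton clause (NOT u6), u6 = false.
Now (u6) is unsatisfied and unit — conflict.
Undo u4 and try u4 = false.
From the singleton clause (NOT u6), u6 = false.
Now (u6) is unsatisfied and unit — conflict.
Neither u4 = true nor u4 = false works.
Undo u3 and try u3 = true.
From the singleton clause (NOT u4), u4 = false.
From the singleton clause (NOT u6), u6 = false.
Now (u6) is unsatisfied and unit — conflict.
Neither u3 = true nor u3 = false works.
Undo u2 and try u2 = false.
From the singleton clause (u3), u3 = true.
Now (NOT u3) is unsatisfied and unit — conflict.
Neither u2 = true nor u2 = false works.
Neither u5 = true nor u5 = false works.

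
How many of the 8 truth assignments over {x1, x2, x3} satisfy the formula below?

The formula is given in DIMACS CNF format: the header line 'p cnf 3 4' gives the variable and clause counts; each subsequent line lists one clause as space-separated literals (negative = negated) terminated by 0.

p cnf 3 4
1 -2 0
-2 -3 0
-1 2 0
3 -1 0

There are 2^3 = 8 truth assignments over (x1, x2, x3).
Check each against the 4 clauses (columns in the order x1, x2, x3):
  F F F  ✓ satisfies all
  F F T  ✓ satisfies all
  F T F  ✗ fails (x1 ∨ ¬x2)
  F T T  ✗ fails (x1 ∨ ¬x2)
  T F F  ✗ fails (¬x1 ∨ x2)
  T F T  ✗ fails (¬x1 ∨ x2)
  T T F  ✗ fails (x3 ∨ ¬x1)
  T T T  ✗ fails (¬x2 ∨ ¬x3)
2 of the 8 rows are models.

2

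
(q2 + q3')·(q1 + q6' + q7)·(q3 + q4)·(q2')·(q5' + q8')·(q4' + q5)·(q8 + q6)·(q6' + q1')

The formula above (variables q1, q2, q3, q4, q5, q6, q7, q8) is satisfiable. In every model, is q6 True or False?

True

Suppose q6 = 0.
Unit clause (q2') forces q2 = 0.
Unit clause (q3') forces q3 = 0.
Unit clause (q4) forces q4 = 1.
Unit clause (q5) forces q5 = 1.
Unit clause (q8') forces q8 = 0.
That conflicts with the unit clause (q8).
So every satisfying assignment has q6 = True.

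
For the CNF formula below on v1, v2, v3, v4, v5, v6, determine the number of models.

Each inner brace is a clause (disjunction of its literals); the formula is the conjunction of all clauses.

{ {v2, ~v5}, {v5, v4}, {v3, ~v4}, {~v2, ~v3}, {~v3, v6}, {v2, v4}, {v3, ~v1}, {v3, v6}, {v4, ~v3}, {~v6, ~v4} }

There are 2^6 = 64 truth assignments over (v1, v2, v3, v4, v5, v6).
Split on v2. With v2 = 1, the clauses containing v2 are satisfied and ~v2 drops from the rest; 1 of the 2^5 = 32 assignments to the other variables satisfy what remains.
With v2 = 0, by the same count on the reduced clause set, 0 assignments work.
(One model: v1=F, v2=T, v3=F, v4=F, v5=T, v6=T.)
Total: 1 + 0 = 1.

1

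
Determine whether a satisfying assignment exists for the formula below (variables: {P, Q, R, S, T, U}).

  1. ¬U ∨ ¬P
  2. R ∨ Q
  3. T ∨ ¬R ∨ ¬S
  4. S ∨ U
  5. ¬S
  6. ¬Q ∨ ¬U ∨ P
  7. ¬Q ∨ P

Satisfiable

Unit clause (¬S) forces S = False.
Unit clause (U) forces U = True.
Unit clause (¬P) forces P = False.
Unit clause (¬Q) forces Q = False.
Unit clause (R) forces R = True.
All clauses hold; T can take either value.
A satisfying assignment: P: False, Q: False, R: True, S: False, T: True, U: True.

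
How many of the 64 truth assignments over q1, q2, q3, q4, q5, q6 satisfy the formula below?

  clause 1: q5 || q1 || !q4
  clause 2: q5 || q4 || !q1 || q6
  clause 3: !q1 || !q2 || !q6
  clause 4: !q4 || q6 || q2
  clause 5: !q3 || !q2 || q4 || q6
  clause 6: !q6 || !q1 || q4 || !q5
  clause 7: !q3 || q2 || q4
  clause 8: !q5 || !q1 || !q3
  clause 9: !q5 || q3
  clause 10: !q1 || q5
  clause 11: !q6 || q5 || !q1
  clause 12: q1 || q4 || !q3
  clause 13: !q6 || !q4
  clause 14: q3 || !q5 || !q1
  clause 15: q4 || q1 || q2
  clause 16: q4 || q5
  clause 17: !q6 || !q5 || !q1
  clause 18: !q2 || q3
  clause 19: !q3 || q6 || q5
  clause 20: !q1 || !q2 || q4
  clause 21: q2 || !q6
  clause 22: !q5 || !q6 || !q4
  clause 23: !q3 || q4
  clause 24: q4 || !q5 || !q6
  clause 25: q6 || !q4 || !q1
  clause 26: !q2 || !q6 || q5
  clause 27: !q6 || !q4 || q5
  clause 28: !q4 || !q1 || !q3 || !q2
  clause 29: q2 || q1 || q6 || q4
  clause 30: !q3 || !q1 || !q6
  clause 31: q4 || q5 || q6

There are 2^6 = 64 truth assignments over (q1, q2, q3, q4, q5, q6).
Split on q6. With q6 = true, the clauses containing q6 are satisfied and !q6 drops from the rest; 0 of the 2^5 = 32 assignments to the other variables satisfy what remains.
With q6 = false, by the same count on the reduced clause set, 1 assignment works.
(One model: q1=F, q2=T, q3=T, q4=T, q5=T, q6=F.)
Total: 0 + 1 = 1.

1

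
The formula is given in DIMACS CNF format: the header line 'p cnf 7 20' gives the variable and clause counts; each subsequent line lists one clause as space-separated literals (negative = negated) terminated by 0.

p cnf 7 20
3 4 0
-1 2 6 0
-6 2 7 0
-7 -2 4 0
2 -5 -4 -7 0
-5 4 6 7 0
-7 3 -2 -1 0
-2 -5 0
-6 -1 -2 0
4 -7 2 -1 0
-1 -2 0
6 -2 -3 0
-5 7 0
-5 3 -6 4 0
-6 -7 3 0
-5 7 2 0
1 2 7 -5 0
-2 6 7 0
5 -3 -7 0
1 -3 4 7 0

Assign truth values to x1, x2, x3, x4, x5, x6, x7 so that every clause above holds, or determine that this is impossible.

Branch on x3: set x3 = True.
Branch on x2: set x2 = True.
Unit clause (¬x5) forces x5 = False.
Unit clause (¬x1) forces x1 = False.
Unit clause (x6) forces x6 = True.
Unit clause (¬x7) forces x7 = False.
Unit clause (x4) forces x4 = True.
All clauses are satisfied.

x1: False, x2: True, x3: True, x4: True, x5: False, x6: True, x7: False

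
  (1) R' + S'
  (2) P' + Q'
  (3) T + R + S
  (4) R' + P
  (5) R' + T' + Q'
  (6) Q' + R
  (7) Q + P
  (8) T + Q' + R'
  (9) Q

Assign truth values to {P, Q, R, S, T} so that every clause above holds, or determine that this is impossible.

From the singleton clause (Q), Q = 1.
From the singleton clause (P'), P = 0.
From the singleton clause (R'), R = 0.
Now (R) is unsatisfied and unit — conflict.

UNSATISFIABLE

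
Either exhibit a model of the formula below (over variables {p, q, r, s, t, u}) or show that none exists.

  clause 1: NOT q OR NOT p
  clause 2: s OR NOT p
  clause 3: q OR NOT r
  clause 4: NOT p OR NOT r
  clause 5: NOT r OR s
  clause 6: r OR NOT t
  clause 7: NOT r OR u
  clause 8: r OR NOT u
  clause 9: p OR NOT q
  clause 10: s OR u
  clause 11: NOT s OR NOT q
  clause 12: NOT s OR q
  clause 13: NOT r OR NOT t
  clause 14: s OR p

Case q = false:
The clause (NOT r) is unit, so r = false.
The clause (NOT t) is unit, so t = false.
The clause (NOT u) is unit, so u = false.
The clause (s) is unit, so s = true.
Now (NOT s) is unsatisfied and unit — conflict.
That branch fails; take q = true instead.
The clause (NOT p) is unit, so p = false.
Now (p) is unsatisfied and unit — conflict.
Both values of q lead to a conflict.

UNSATISFIABLE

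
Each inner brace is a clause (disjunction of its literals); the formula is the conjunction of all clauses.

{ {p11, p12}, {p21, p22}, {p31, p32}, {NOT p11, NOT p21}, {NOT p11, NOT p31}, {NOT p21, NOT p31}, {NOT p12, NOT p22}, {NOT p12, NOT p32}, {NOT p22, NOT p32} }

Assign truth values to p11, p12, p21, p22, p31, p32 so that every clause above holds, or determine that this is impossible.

Case p11 = true:
(NOT p21) alone gives p21 = false.
(p22) alone gives p22 = true.
(NOT p31) alone gives p31 = false.
(p32) alone gives p32 = true.
But (NOT p32) is also a unit clause — contradiction.
Backtrack on p11: now try p11 = false.
(p12) alone gives p12 = true.
(NOT p22) alone gives p22 = false.
(p21) alone gives p21 = true.
(NOT p31) alone gives p31 = false.
(p32) alone gives p32 = true.
But (NOT p32) is also a unit clause — contradiction.
Neither p11 = true nor p11 = false works.

UNSATISFIABLE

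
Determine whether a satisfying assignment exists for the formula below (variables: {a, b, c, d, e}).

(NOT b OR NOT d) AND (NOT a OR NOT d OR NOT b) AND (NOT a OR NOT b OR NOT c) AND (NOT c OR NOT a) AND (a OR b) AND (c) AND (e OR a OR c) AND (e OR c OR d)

Yes

(c) alone gives c = true.
(NOT a) alone gives a = false.
(b) alone gives b = true.
(NOT d) alone gives d = false.
No clause remains; e is free.
A satisfying assignment: a=false, b=true, c=true, d=false, e=false.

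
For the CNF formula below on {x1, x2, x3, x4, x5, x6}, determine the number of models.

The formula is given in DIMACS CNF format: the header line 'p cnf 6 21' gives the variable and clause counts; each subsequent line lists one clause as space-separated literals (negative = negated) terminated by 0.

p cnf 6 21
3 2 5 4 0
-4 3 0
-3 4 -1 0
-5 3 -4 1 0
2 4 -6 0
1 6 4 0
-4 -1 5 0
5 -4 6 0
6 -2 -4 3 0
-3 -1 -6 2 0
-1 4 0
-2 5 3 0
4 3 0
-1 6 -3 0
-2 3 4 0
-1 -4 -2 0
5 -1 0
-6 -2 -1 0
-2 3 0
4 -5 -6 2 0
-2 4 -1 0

8

There are 2^6 = 64 truth assignments over (x1, x2, x3, x4, x5, x6).
Split on x3. With x3 = True, the clauses containing x3 are satisfied and ¬x3 drops from the rest; 8 of the 2^5 = 32 assignments to the other variables satisfy what remains.
With x3 = False, by the same count on the reduced clause set, 0 assignments work.
(One model: x1=F, x2=F, x3=T, x4=T, x5=F, x6=T.)
Total: 8 + 0 = 8.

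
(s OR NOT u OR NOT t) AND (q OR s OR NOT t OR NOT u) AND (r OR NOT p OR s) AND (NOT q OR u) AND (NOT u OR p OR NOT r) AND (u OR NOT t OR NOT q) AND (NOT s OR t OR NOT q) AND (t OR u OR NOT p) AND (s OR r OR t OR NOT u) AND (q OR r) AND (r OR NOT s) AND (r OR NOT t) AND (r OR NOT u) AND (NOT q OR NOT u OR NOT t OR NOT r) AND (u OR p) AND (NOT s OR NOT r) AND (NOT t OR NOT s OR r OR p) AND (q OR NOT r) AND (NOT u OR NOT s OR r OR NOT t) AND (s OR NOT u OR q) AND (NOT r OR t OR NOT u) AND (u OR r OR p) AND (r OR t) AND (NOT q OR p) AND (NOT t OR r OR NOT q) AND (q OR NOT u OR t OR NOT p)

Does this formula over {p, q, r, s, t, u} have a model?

Suppose q = false.
From the singleton clause (r), r = true.
Now (NOT r) is unsatisfied and unit — conflict.
Undo q and try q = true.
From the singleton clause (u), u = true.
From the singleton clause (r), r = true.
From the singleton clause (p), p = true.
From the singleton clause (NOT t), t = false.
Now (t) is unsatisfied and unit — conflict.
Neither q = true nor q = false works.
No assignment satisfies every clause.

No, unsatisfiable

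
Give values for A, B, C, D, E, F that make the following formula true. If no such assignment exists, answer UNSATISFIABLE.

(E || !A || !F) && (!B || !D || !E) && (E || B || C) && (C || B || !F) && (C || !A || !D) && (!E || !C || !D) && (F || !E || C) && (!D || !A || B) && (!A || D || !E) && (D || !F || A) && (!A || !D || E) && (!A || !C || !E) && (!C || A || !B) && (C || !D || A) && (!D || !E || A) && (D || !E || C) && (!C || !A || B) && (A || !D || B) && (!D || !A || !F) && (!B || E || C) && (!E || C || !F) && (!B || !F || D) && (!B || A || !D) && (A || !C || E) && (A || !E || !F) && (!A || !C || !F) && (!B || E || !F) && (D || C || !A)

A: true; B: true; C: true; D: false; E: false; F: false

Case E = false:
Case A = true:
Unit clause (!F) forces F = false.
Unit clause (!D) forces D = false.
Unit clause (C) forces C = true.
Unit clause (B) forces B = true.
This assignment satisfies each clause.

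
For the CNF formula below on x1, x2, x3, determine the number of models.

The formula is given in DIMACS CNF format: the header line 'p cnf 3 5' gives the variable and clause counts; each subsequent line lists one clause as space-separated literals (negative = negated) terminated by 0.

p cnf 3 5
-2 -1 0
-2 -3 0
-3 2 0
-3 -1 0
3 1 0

There are 2^3 = 8 truth assignments over (x1, x2, x3).
Split on x1. With x1 = True, the clauses containing x1 are satisfied and ¬x1 drops from the rest; 1 of the 2^2 = 4 assignments to the other variables satisfy what remains.
With x1 = False, by the same count on the reduced clause set, 0 assignments work.
(One model: x1=T, x2=F, x3=F.)
Total: 1 + 0 = 1.

1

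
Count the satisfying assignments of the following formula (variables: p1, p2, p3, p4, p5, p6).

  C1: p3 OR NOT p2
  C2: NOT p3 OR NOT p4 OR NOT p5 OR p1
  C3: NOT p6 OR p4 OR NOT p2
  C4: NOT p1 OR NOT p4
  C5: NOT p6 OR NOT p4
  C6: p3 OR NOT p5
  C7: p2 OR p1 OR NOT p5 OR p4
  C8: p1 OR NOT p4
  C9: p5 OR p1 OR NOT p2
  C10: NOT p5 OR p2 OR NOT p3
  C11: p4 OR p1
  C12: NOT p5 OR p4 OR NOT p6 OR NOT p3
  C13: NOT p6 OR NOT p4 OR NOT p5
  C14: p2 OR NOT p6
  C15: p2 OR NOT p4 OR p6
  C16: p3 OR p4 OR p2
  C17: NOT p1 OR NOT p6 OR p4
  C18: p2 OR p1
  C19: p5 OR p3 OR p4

3

There are 2^6 = 64 truth assignments over (p1, p2, p3, p4, p5, p6).
Split on p1. With p1 = true, the clauses containing p1 are satisfied and NOT p1 drops from the rest; 3 of the 2^5 = 32 assignments to the other variables satisfy what remains.
With p1 = false, by the same count on the reduced clause set, 0 assignments work.
Total: 3 + 0 = 3.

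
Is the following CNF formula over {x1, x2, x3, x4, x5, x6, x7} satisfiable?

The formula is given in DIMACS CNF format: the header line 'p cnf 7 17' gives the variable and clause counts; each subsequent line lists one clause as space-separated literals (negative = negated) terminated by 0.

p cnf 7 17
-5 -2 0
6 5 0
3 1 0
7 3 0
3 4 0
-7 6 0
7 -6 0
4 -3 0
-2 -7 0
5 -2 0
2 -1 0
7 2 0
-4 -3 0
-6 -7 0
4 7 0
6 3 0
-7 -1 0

Unsatisfiable

Case x5 = False:
The clause (x6) is unit, so x6 = True.
The clause (x7) is unit, so x7 = True.
That conflicts with the unit clause (¬x7).
That branch fails; take x5 = True instead.
The clause (¬x2) is unit, so x2 = False.
The clause (¬x1) is unit, so x1 = False.
The clause (x3) is unit, so x3 = True.
The clause (x4) is unit, so x4 = True.
That conflicts with the unit clause (¬x4).
Either choice for x5 ends in contradiction.
No assignment satisfies every clause.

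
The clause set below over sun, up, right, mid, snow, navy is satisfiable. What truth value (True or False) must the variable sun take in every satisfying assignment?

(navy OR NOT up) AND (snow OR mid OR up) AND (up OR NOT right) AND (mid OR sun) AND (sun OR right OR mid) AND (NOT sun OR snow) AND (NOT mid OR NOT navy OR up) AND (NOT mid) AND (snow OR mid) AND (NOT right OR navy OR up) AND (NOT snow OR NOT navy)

Suppose sun = false.
Unit clause (mid) forces mid = true.
That conflicts with the unit clause (NOT mid).
So every satisfying assignment has sun = True.

True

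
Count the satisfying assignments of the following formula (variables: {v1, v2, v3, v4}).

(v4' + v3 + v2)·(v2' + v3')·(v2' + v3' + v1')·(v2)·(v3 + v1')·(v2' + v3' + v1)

There are 2^4 = 16 truth assignments over (v1, v2, v3, v4).
Check each against the 6 clauses (columns in the order v1, v2, v3, v4):
  F F F F  ✗ fails (v2)
  F F F T  ✗ fails (v4' + v3 + v2)
  F F T F  ✗ fails (v2)
  F F T T  ✗ fails (v2)
  F T F F  ✓ satisfies all
  F T F T  ✓ satisfies all
  F T T F  ✗ fails (v2' + v3')
  F T T T  ✗ fails (v2' + v3')
  T F F F  ✗ fails (v2)
  T F F T  ✗ fails (v4' + v3 + v2)
  T F T F  ✗ fails (v2)
  T F T T  ✗ fails (v2)
  T T F F  ✗ fails (v3 + v1')
  T T F T  ✗ fails (v3 + v1')
  T T T F  ✗ fails (v2' + v3')
  T T T T  ✗ fails (v2' + v3')
2 of the 16 rows are models.

2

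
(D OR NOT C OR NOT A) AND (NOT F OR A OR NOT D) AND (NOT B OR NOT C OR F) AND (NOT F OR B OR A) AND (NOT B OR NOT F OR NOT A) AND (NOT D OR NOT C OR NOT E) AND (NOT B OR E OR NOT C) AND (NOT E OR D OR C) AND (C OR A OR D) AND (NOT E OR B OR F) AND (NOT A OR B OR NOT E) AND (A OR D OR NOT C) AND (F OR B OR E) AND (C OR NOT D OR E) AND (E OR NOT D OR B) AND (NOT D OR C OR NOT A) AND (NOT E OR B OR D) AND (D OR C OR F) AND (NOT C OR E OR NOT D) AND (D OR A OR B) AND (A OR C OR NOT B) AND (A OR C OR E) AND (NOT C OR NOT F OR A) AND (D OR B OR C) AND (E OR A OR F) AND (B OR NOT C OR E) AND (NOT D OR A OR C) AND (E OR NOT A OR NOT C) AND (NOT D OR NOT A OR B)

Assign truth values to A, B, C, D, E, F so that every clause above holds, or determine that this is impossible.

Try D = true.
Try F = false.
Try B = false.
The clause (NOT E) is unit, so E = false.
But (E) is also a unit clause — contradiction.
Undo B and try B = true.
The clause (NOT C) is unit, so C = false.
The clause (E) is unit, so E = true.
The clause (NOT A) is unit, so A = false.
But (A) is also a unit clause — contradiction.
Neither B = true nor B = false works.
Undo F and try F = true.
The clause (A) is unit, so A = true.
The clause (NOT B) is unit, so B = false.
But (B) is also a unit clause — contradiction.
Neither F = true nor F = false works.
Undo D and try D = false.
Try C = false.
The clause (NOT E) is unit, so E = false.
The clause (A) is unit, so A = true.
The clause (F) is unit, so F = true.
The clause (NOT B) is unit, so B = false.
But (B) is also a unit clause — contradiction.
Undo C and try C = true.
The clause (NOT A) is unit, so A = false.
But (A) is also a unit clause — contradiction.
Neither C = true nor C = false works.
Neither D = true nor D = false works.

UNSATISFIABLE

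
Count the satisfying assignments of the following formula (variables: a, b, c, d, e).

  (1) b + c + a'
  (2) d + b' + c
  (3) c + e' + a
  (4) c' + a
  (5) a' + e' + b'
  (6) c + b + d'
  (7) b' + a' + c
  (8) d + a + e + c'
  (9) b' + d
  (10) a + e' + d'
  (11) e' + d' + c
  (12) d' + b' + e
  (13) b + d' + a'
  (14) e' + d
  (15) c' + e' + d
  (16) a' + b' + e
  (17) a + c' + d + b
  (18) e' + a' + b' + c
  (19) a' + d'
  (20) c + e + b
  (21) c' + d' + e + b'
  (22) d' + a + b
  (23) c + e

1

There are 2^5 = 32 truth assignments over (a, b, c, d, e).
Split on b. With b = 1, the clauses containing b are satisfied and b' drops from the rest; 0 of the 2^4 = 16 assignments to the other variables satisfy what remains.
With b = 0, by the same count on the reduced clause set, 1 assignment works.
Total: 0 + 1 = 1.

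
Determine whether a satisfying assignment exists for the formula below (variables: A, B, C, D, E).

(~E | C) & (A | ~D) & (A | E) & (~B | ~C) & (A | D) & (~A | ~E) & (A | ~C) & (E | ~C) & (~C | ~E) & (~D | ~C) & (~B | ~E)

Try E = 0.
From the singleton clause (A), A = 1.
From the singleton clause (~C), C = 0.
No clause remains; B, D are free.
A satisfying assignment: A: 1,  B: 0,  C: 0,  D: 0,  E: 0.

Satisfiable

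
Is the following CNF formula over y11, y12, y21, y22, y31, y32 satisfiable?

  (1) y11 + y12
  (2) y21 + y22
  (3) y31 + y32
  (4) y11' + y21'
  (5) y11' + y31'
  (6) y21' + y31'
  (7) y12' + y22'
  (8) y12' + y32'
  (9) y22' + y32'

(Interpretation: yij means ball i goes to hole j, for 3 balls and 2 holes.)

Unsatisfiable

Try y11 = 1.
(y21') alone gives y21 = 0.
(y22) alone gives y22 = 1.
(y31') alone gives y31 = 0.
(y32) alone gives y32 = 1.
That conflicts with the unit clause (y32').
That branch fails; take y11 = 0 instead.
(y12) alone gives y12 = 1.
(y22') alone gives y22 = 0.
(y21) alone gives y21 = 1.
(y31') alone gives y31 = 0.
(y32) alone gives y32 = 1.
That conflicts with the unit clause (y32').
Neither y11 = 1 nor y11 = 0 works.
No assignment satisfies every clause.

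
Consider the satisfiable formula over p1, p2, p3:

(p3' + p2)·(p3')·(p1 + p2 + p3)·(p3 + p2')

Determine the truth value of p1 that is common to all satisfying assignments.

True

Suppose p1 = 0.
The clause (p3') is unit, so p3 = 0.
The clause (p2) is unit, so p2 = 1.
That conflicts with the unit clause (p2').
So every satisfying assignment has p1 = True.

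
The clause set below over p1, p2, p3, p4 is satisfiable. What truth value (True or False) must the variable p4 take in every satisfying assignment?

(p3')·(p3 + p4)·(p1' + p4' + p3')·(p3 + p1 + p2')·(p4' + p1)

Suppose p4 = 0.
Unit clause (p3') forces p3 = 0.
Now (p3) is unsatisfied and unit — conflict.
So every satisfying assignment has p4 = True.

True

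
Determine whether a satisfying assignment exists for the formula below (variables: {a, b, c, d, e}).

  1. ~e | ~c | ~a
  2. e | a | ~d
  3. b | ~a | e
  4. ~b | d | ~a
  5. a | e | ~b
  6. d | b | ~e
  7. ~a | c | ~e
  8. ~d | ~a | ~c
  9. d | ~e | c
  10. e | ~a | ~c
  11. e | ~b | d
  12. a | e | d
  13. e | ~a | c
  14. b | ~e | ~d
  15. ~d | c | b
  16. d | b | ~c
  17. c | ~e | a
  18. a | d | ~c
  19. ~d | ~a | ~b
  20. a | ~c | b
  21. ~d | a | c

Yes

Branch on e: set e = 1.
Branch on c: set c = 1.
(~a) alone gives a = 0.
(d) alone gives d = 1.
(b) alone gives b = 1.
This assignment satisfies each clause.
A satisfying assignment: a ↦ 0, b ↦ 1, c ↦ 1, d ↦ 1, e ↦ 1.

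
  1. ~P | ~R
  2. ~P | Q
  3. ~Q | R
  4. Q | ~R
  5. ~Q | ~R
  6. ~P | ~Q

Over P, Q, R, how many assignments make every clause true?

There are 2^3 = 8 truth assignments over (P, Q, R).
Split on R. With R = 1, the clauses containing R are satisfied and ~R drops from the rest; 0 of the 2^2 = 4 assignments to the other variables satisfy what remains.
With R = 0, by the same count on the reduced clause set, 1 assignment works.
Total: 0 + 1 = 1.

1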